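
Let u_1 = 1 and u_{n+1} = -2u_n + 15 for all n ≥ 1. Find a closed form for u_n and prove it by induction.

Claim: u_n = 2·(-2)^n + 5.

Base case: u_1 = 1, and 2·(-2)^1 + 5 = -4 + 5 = 1.
Assume u_r = 2·(-2)^r + 5 for some r ≥ 1.
Then u_{r+1} = -2u_r + 15 = -2·(2·(-2)^r + 5) + 15 = -4·(-2)^r − 10 + 15 = 2·(-2)^{r+1} + 5.
So the formula holds for r+1, and by induction u_n = 2·(-2)^n + 5 for all n ≥ 1.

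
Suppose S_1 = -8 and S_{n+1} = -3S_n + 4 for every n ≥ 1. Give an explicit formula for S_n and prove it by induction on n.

Claim: S_n = 3·(-3)^n + 1.

Base case: S_1 = -8, and 3·(-3)^1 + 1 = -9 + 1 = -8.
Assume S_r = 3·(-3)^r + 1 for some r ≥ 1.
Then S_{r+1} = -3S_r + 4 = -3·(3·(-3)^r + 1) + 4 = -9·(-3)^r − 3 + 4 = 3·(-3)^{r+1} + 1.
Hence S_n = 3·(-3)^n + 1 for every n ≥ 1, by induction.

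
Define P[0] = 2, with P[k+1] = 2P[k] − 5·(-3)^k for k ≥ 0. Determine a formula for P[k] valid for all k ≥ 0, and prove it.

Claim: P[k] = 2^k + (-3)^k.

Base case: P[0] = 2, and 2^0 + (-3)^0 = 1 + 1 = 2.
Assume P[r] = 2^r + (-3)^r for some r ≥ 0.
Then P[r+1] = 2P[r] − 5·(-3)^r = 2·(2^r + (-3)^r) − 5·(-3)^r = 2^{r+1} + 2·(-3)^r − 5·(-3)^r = 2^{r+1} − 3·(-3)^r = 2^{r+1} + (-3)^{r+1}.
This completes the inductive step, so P[k] = 2^k + (-3)^k for all k ≥ 0.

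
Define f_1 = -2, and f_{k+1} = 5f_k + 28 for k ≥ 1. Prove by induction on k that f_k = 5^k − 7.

Base case: f_1 = -2, and 5^1 − 7 = 5 − 7 = -2.
Assume f_m = 5^m − 7 for some m ≥ 1.
Then f_{m+1} = 5f_m + 28 = 5·(5^m − 7) + 28 = 5^{m+1} − 35 + 28 = 5^{m+1} − 7.
This completes the inductive step, so f_k = 5^k − 7 for all k ≥ 1.

f_k = 5^k − 7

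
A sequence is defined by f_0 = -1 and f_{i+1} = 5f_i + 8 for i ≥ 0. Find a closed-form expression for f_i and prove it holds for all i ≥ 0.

Claim: f_i = 5^i − 2.

Base case: f_0 = -1, and 5^0 − 2 = 1 − 2 = -1.
Assume f_k = 5^k − 2 for some k ≥ 0.
Then f_{k+1} = 5f_k + 8 = 5·(5^k − 2) + 8 = 5^{k+1} − 10 + 8 = 5^{k+1} − 2.
This completes the inductive step, so f_i = 5^i − 2 for all i ≥ 0.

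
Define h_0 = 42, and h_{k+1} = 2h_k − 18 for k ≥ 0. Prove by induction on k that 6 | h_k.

Base case: h_0 = 42 = 6·7, so 6 | h_0.
Assume 6 | h_m, so h_m = 6t for some integer t.
Then h_{m+1} = 2h_m − 18 = 2·(6t) − 18 = 6(2t − 3), so 6 | h_{m+1}.
This completes the inductive step, so 6 | h_k for all k ≥ 0.

6 | h_k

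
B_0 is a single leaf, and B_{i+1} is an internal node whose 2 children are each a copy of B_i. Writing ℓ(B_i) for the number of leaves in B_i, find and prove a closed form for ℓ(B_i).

Claim: ℓ(B_i) = 2^i.

Base case: ℓ(B_0) = 1, and 2^0 = 1.
Assume ℓ(B_k) = 2^k.
Then ℓ(B_{k+1}) = 2·ℓ(B_k) = 2·2^k = 2^{k+1}.
So the formula holds for k+1, and by induction ℓ(B_i) = 2^i for all i ≥ 0.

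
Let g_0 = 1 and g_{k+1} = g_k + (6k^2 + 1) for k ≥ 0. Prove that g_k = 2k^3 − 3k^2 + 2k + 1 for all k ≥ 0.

Base case: g_0 = 1, and 2·0^3 − 3·0^2 + 2·0 + 1 = 1.
Assume g_m = 2m^3 − 3m^2 + 2m + 1.
Then g_{m+1} = g_m + (6m^2 + 1) = (2m^3 − 3m^2 + 2m + 1) + (6m^2 + 1) = 2m^3 + 3m^2 + 2m + 2,
and 2·(m+1)^3 − 3·(m+1)^2 + 2·(m+1) + 1 = 2m^3 + 3m^2 + 2m + 2.
This completes the inductive step, so g_k = 2k^3 − 3k^2 + 2k + 1 for all k ≥ 0.

g_k = 2k^3 − 3k^2 + 2k + 1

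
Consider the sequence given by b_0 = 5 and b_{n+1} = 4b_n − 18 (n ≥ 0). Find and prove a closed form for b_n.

Claim: b_n = -4^n + 6.

Base case: b_0 = 5, and -4^0 + 6 = -1 + 6 = 5.
Assume b_m = -4^m + 6 for some m ≥ 0.
Then b_{m+1} = 4b_m − 18 = 4·(-4^m + 6) − 18 = -4^{m+1} + 24 − 18 = -4^{m+1} + 6.
Hence b_n = -4^n + 6 for every n ≥ 0, by induction.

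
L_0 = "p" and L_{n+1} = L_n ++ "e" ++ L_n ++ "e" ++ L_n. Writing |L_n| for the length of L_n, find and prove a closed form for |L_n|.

Claim: |L_n| = 2·3^n − 1.

Base case: |L_0| = 1, and 2·3^0 − 1 = 1.
Assume |L_r| = 2·3^r − 1.
Then |L_{r+1}| = 3|L_r| + 2 = 3(2·3^r − 1) + 2 = 2·3^{r+1} − 3 + 2 = 2·3^{r+1} − 1.
This completes the inductive step, so |L_n| = 2·3^n − 1 for all n ≥ 0.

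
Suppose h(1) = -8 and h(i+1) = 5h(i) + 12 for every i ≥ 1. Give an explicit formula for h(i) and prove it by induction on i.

Claim: h(i) = -5^i − 3.

Base case: h(1) = -8, and -5^1 − 3 = -5 − 3 = -8.
Assume h(j) = -5^j − 3 for some j ≥ 1.
Then h(j+1) = 5h(j) + 12 = 5·(-5^j − 3) + 12 = -5^{j+1} − 15 + 12 = -5^{j+1} − 3.
By induction, h(i) = -5^i − 3 for all i ≥ 1.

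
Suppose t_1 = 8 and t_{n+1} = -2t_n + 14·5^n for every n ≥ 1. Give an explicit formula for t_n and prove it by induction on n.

Claim: t_n = (-2)^n + 2·5^n.

Base case: t_1 = 8, and (-2)^1 + 2·5^1 = -2 + 10 = 8.
Assume t_m = (-2)^m + 2·5^m for some m ≥ 1.
Then t_{m+1} = -2t_m + 14·5^m = -2·((-2)^m + 2·5^m) + 14·5^m = (-2)^{m+1} − 4·5^m + 14·5^m = (-2)^{m+1} + 10·5^m = (-2)^{m+1} + 2·5^{m+1}.
This completes the inductive step, so t_n = (-2)^n + 2·5^n for all n ≥ 1.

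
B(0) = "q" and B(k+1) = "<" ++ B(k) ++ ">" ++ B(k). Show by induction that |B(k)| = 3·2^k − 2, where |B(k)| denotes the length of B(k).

Base case: |B(0)| = 1, and 3·2^0 − 2 = 1.
Assume |B(m)| = 3·2^m − 2.
Then |B(m+1)| = 1 + |B(m)| + 1 + |B(m)| = 2|B(m)| + 2 = 2(3·2^m − 2) + 2 = 3·2^{m+1} − 4 + 2 = 3·2^{m+1} − 2.
Hence |B(k)| = 3·2^k − 2 for every k ≥ 0, by induction.

|B(k)| = 3·2^k − 2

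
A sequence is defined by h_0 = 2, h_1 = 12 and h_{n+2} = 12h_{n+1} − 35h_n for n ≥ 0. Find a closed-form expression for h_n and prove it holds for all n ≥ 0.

Claim: h_n = 7^n + 5^n.

Base cases: h_0 = 2 and 7^0 + 5^0 = 2; h_1 = 12 and 7^1 + 5^1 = 12.
Assume h_j = 7^j + 5^j for all 0 ≤ j ≤ k, where k ≥ 1.
Then h_{k+1} = 12h_k − 35h_{k−1} = 12·(7^k + 5^k) − 35·(7^{k−1} + 5^{k−1}) = (12·7 − 35)7^{k−1} + (12·5 − 35)5^{k−1} = 49·7^{k−1} + 25·5^{k−1} = 7^{k+1} + 5^{k+1}.
Hence h_n = 7^n + 5^n for every n ≥ 0, by strong induction.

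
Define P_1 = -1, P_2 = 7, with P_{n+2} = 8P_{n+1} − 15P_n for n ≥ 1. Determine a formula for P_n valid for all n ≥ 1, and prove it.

Claim: P_n = 5^n − 2·3^n.

Base cases: P_1 = -1 and 5^1 − 2·3^1 = -1; P_2 = 7 and 5^2 − 2·3^2 = 7.
Assume P_j = 5^j − 2·3^j for all 1 ≤ j ≤ r, where r ≥ 2.
Then P_{r+1} = 8P_r − 15P_{r−1} = 8·(5^r − 2·3^r) − 15·(5^{r−1} − 2·3^{r−1}) = (8·5 − 15)5^{r−1} − 2·(8·3 − 15)3^{r−1} = 25·5^{r−1} − 18·3^{r−1} = 5^{r+1} − 2·3^{r+1}.
Hence P_n = 5^n − 2·3^n for every n ≥ 1, by strong induction.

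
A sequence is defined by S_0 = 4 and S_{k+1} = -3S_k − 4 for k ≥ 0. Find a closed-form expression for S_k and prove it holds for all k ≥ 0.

Claim: S_k = 5·(-3)^k − 1.

Base case: S_0 = 4, and 5·(-3)^0 − 1 = 5 − 1 = 4.
Assume S_m = 5·(-3)^m − 1 for some m ≥ 0.
Then S_{m+1} = -3S_m − 4 = -3·(5·(-3)^m − 1) − 4 = -15·(-3)^m + 3 − 4 = 5·(-3)^{m+1} − 1.
Hence S_k = 5·(-3)^k − 1 for every k ≥ 0, by induction.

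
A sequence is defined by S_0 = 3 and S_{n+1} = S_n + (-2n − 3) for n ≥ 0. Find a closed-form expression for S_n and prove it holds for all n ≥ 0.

Claim: S_n = -n^2 − 2n + 3.

Base case: S_0 = 3, and -0^2 − 2·0 + 3 = 3.
Assume S_r = -r^2 − 2r + 3.
Then S_{r+1} = S_r + (-2r − 3) = (-r^2 − 2r + 3) + (-2r − 3) = -r^2 − 4r,
and -(r+1)^2 − 2·(r+1) + 3 = -r^2 − 4r.
This completes the inductive step, so S_n = -n^2 − 2n + 3 for all n ≥ 0.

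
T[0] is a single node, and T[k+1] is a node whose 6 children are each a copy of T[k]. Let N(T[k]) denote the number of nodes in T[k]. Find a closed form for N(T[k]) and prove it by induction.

Claim: N(T[k]) = (6^{k+1} − 1)/5.

Base case: N(T[0]) = 1, and (6^{0+1} − 1)/5 = 1.
Assume N(T[m]) = (6^{m+1} − 1)/5.
Then N(T[m+1]) = 1 + 6N(T[m]) = 1 + 6·(6^{m+1} − 1)/5 = 1 + (6^{m+2} − 6)/5 = (5 + 6^{m+2} − 6)/5 = (6^{m+2} − 1)/5.
By induction, N(T[k]) = (6^{k+1} − 1)/5 for all k ≥ 0.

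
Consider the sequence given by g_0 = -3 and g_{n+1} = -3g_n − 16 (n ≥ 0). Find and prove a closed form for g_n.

Claim: g_n = (-3)^n − 4.

Base case: g_0 = -3, and (-3)^0 − 4 = 1 − 4 = -3.
Assume g_j = (-3)^j − 4 for some j ≥ 0.
Then g_{j+1} = -3g_j − 16 = -3·((-3)^j − 4) − 16 = -3·(-3)^j + 12 − 16 = (-3)^{j+1} − 4.
Hence g_n = (-3)^n − 4 for every n ≥ 0, by induction.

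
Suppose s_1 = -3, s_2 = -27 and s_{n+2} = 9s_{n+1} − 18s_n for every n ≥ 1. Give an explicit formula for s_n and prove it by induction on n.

Claim: s_n = 3^n − 6^n.

Base cases: s_1 = -3 and 3^1 − 6^1 = -3; s_2 = -27 and 3^2 − 6^2 = -27.
Assume s_j = 3^j − 6^j for all 1 ≤ j ≤ k, where k ≥ 2.
Then s_{k+1} = 9s_k − 18s_{k−1} = 9·(3^k − 6^k) − 18·(3^{k−1} − 6^{k−1}) = (9·3 − 18)3^{k−1} − (9·6 − 18)6^{k−1} = 9·3^{k−1} − 36·6^{k−1} = 3^{k+1} − 6^{k+1}.
Hence s_n = 3^n − 6^n for every n ≥ 1, by strong induction.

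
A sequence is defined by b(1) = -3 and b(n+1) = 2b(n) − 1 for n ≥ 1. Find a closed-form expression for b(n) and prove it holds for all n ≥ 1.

Claim: b(n) = -2^{n+1} + 1.

Base case: b(1) = -3, and -2^{1+1} + 1 = -4 + 1 = -3.
Assume b(m) = -2^{m+1} + 1 for some m ≥ 1.
Then b(m+1) = 2b(m) − 1 = 2·(-2^{m+1} + 1) − 1 = -2^{m+2} + 2 − 1 = -2^{m+2} + 1.
Hence b(n) = -2^{n+1} + 1 for every n ≥ 1, by induction.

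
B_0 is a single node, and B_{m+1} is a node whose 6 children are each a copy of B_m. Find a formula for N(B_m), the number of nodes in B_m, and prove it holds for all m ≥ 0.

Claim: N(B_m) = (6^{m+1} − 1)/5.

Base case: N(B_0) = 1, and (6^{0+1} − 1)/5 = 1.
Assume N(B_j) = (6^{j+1} − 1)/5.
Then N(B_{j+1}) = 1 + 6N(B_j) = 1 + 6·(6^{j+1} − 1)/5 = 1 + (6^{j+2} − 6)/5 = (5 + 6^{j+2} − 6)/5 = (6^{j+2} − 1)/5.
Hence N(B_m) = (6^{m+1} − 1)/5 for every m ≥ 0, by induction.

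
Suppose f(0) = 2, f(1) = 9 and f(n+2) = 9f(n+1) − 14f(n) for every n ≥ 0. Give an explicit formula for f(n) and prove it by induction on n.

Claim: f(n) = 2^n + 7^n.

Base cases: f(0) = 2 and 2^0 + 7^0 = 2; f(1) = 9 and 2^1 + 7^1 = 9.
Assume f(i) = 2^i + 7^i for all 0 ≤ i ≤ j, where j ≥ 1.
Then f(j+1) = 9f(j) − 14f(j−1) = 9·(2^j + 7^j) − 14·(2^{j−1} + 7^{j−1}) = (9·2 − 14)2^{j−1} + (9·7 − 14)7^{j−1} = 4·2^{j−1} + 49·7^{j−1} = 2^{j+1} + 7^{j+1}.
So the formula holds for j+1, and by strong induction f(n) = 2^n + 7^n for all n ≥ 0.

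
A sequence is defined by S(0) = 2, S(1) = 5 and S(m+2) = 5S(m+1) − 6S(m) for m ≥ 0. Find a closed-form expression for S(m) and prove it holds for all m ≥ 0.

Claim: S(m) = 2^m + 3^m.

Base cases: S(0) = 2 and 2^0 + 3^0 = 2; S(1) = 5 and 2^1 + 3^1 = 5.
Assume S(j) = 2^j + 3^j for all 0 ≤ j ≤ r, where r ≥ 1.
Then S(r+1) = 5S(r) − 6S(r−1) = 5·(2^r + 3^r) − 6·(2^{r−1} + 3^{r−1}) = (5·2 − 6)2^{r−1} + (5·3 − 6)3^{r−1} = 4·2^{r−1} + 9·3^{r−1} = 2^{r+1} + 3^{r+1}.
Hence S(m) = 2^m + 3^m for every m ≥ 0, by strong induction.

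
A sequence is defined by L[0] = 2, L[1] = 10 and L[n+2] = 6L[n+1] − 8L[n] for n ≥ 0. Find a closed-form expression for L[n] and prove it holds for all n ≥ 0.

Claim: L[n] = 3·4^n − 2^n.

Base cases: L[0] = 2 and 3·4^0 − 2^0 = 2; L[1] = 10 and 3·4^1 − 2^1 = 10.
Assume L[j] = 3·4^j − 2^j for all 0 ≤ j ≤ k, where k ≥ 1.
Then L[k+1] = 6L[k] − 8L[k−1] = 6·(3·4^k − 2^k) − 8·(3·4^{k−1} − 2^{k−1}) = 3·(6·4 − 8)4^{k−1} − (6·2 − 8)2^{k−1} = 48·4^{k−1} − 4·2^{k−1} = 3·4^{k+1} − 2^{k+1}.
So the formula holds for k+1, and by strong induction L[n] = 3·4^n − 2^n for all n ≥ 0.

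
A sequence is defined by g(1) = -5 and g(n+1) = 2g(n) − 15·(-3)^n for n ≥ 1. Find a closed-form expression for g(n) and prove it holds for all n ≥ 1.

Claim: g(n) = 2·2^n + 3·(-3)^n.

Base case: g(1) = -5, and 2·2^1 + 3·(-3)^1 = 4 − 9 = -5.
Assume g(k) = 2·2^k + 3·(-3)^k for some k ≥ 1.
Then g(k+1) = 2g(k) − 15·(-3)^k = 2·(2·2^k + 3·(-3)^k) − 15·(-3)^k = 2·2^{k+1} + 6·(-3)^k − 15·(-3)^k = 2·2^{k+1} − 9·(-3)^k = 2·2^{k+1} + 3·(-3)^{k+1}.
This completes the inductive step, so g(n) = 2·2^n + 3·(-3)^n for all n ≥ 1.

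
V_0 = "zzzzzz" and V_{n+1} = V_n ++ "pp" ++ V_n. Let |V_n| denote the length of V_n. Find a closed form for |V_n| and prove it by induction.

Claim: |V_n| = 2^{n+3} − 2.

Base case: |V_0| = 6, and 2^{0+3} − 2 = 6.
Assume |V_j| = 2^{j+3} − 2.
Then |V_{j+1}| = |V_j| + 2 + |V_j| = 2|V_j| + 2 = 2(2^{j+3} − 2) + 2 = 2^{j+1+3} − 4 + 2 = 2^{j+1+3} − 2.
This completes the inductive step, so |V_n| = 2^{n+3} − 2 for all n ≥ 0.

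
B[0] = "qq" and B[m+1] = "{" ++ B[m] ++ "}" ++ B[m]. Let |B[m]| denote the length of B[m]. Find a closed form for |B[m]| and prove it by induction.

Claim: |B[m]| = 2^{m+2} − 2.

Base case: |B[0]| = 2, and 2^{0+2} − 2 = 2.
Assume |B[j]| = 2^{j+2} − 2.
Then |B[j+1]| = 1 + |B[j]| + 1 + |B[j]| = 2|B[j]| + 2 = 2(2^{j+2} − 2) + 2 = 2^{j+3} − 4 + 2 = 2^{j+3} − 2.
By induction, |B[m]| = 2^{m+2} − 2 for all m ≥ 0.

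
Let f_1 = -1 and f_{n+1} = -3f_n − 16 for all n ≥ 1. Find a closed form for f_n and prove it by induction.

Claim: f_n = -(-3)^n − 4.

Base case: f_1 = -1, and -(-3)^1 − 4 = 3 − 4 = -1.
Assume f_r = -(-3)^r − 4 for some r ≥ 1.
Then f_{r+1} = -3f_r − 16 = -3·(-(-3)^r − 4) − 16 = 3·(-3)^r + 12 − 16 = -(-3)^{r+1} − 4.
By induction, f_n = -(-3)^n − 4 for all n ≥ 1.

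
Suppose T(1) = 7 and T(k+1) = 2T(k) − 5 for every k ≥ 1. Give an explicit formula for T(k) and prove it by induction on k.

Claim: T(k) = 2^k + 5.

Base case: T(1) = 7, and 2^1 + 5 = 2 + 5 = 7.
Assume T(m) = 2^m + 5 for some m ≥ 1.
Then T(m+1) = 2T(m) − 5 = 2·(2^m + 5) − 5 = 2^{m+1} + 10 − 5 = 2^{m+1} + 5.
So the formula holds for m+1, and by induction T(k) = 2^k + 5 for all k ≥ 1.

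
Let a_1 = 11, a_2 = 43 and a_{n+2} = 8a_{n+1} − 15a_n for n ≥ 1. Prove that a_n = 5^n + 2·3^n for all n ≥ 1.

Base cases: a_1 = 11 and 5^1 + 2·3^1 = 11; a_2 = 43 and 5^2 + 2·3^2 = 43.
Assume a_j = 5^j + 2·3^j for all 1 ≤ j ≤ m, where m ≥ 2.
Then a_{m+1} = 8a_m − 15a_{m−1} = 8·(5^m + 2·3^m) − 15·(5^{m−1} + 2·3^{m−1}) = (8·5 − 15)5^{m−1} + 2·(8·3 − 15)3^{m−1} = 25·5^{m−1} + 18·3^{m−1} = 5^{m+1} + 2·3^{m+1}.
Hence a_n = 5^n + 2·3^n for every n ≥ 1, by strong induction.

a_n = 5^n + 2·3^n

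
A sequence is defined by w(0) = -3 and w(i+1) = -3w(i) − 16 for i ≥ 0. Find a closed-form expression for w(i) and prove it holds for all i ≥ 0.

Claim: w(i) = (-3)^i − 4.

Base case: w(0) = -3, and (-3)^0 − 4 = 1 − 4 = -3.
Assume w(m) = (-3)^m − 4 for some m ≥ 0.
Then w(m+1) = -3w(m) − 16 = -3·((-3)^m − 4) − 16 = -3·(-3)^m + 12 − 16 = (-3)^{m+1} − 4.
So the formula holds for m+1, and by induction w(i) = (-3)^i − 4 for all i ≥ 0.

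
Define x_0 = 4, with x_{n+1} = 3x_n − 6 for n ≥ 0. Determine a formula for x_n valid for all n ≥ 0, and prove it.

Claim: x_n = 3^n + 3.

Base case: x_0 = 4, and 3^0 + 3 = 1 + 3 = 4.
Assume x_k = 3^k + 3 for some k ≥ 0.
Then x_{k+1} = 3x_k − 6 = 3·(3^k + 3) − 6 = 3^{k+1} + 9 − 6 = 3^{k+1} + 3.
So the formula holds for k+1, and by induction x_n = 3^n + 3 for all n ≥ 0.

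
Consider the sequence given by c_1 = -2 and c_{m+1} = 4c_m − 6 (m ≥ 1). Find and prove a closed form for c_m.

Claim: c_m = -4^m + 2.

Base case: c_1 = -2, and -4^1 + 2 = -4 + 2 = -2.
Assume c_j = -4^j + 2 for some j ≥ 1.
Then c_{j+1} = 4c_j − 6 = 4·(-4^j + 2) − 6 = -4^{j+1} + 8 − 6 = -4^{j+1} + 2.
By induction, c_m = -4^m + 2 for all m ≥ 1.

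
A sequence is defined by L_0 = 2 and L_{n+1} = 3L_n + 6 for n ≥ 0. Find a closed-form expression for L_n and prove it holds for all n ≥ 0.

Claim: L_n = 5·3^n − 3.

Base case: L_0 = 2, and 5·3^0 − 3 = 5 − 3 = 2.
Assume L_j = 5·3^j − 3 for some j ≥ 0.
Then L_{j+1} = 3L_j + 6 = 3·(5·3^j − 3) + 6 = 15·3^j − 9 + 6 = 5·3^{j+1} − 3.
This completes the inductive step, so L_n = 5·3^n − 3 for all n ≥ 0.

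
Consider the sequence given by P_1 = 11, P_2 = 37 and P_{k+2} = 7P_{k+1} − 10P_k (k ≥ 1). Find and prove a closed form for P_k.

Claim: P_k = 3·2^k + 5^k.

Base cases: P_1 = 11 and 3·2^1 + 5^1 = 11; P_2 = 37 and 3·2^2 + 5^2 = 37.
Assume P_j = 3·2^j + 5^j for all 1 ≤ j ≤ r, where r ≥ 2.
Then P_{r+1} = 7P_r − 10P_{r−1} = 7·(3·2^r + 5^r) − 10·(3·2^{r−1} + 5^{r−1}) = 3·(7·2 − 10)2^{r−1} + (7·5 − 10)5^{r−1} = 12·2^{r−1} + 25·5^{r−1} = 3·2^{r+1} + 5^{r+1}.
By strong induction, P_k = 3·2^k + 5^k for all k ≥ 1.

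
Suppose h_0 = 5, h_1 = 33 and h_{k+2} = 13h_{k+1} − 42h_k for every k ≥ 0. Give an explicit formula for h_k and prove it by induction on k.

Claim: h_k = 3·7^k + 2·6^k.

Base cases: h_0 = 5 and 3·7^0 + 2·6^0 = 5; h_1 = 33 and 3·7^1 + 2·6^1 = 33.
Assume h_j = 3·7^j + 2·6^j for all 0 ≤ j ≤ m, where m ≥ 1.
Then h_{m+1} = 13h_m − 42h_{m−1} = 13·(3·7^m + 2·6^m) − 42·(3·7^{m−1} + 2·6^{m−1}) = 3·(13·7 − 42)7^{m−1} + 2·(13·6 − 42)6^{m−1} = 147·7^{m−1} + 72·6^{m−1} = 3·7^{m+1} + 2·6^{m+1}.
So the formula holds for m+1, and by strong induction h_k = 3·7^k + 2·6^k for all k ≥ 0.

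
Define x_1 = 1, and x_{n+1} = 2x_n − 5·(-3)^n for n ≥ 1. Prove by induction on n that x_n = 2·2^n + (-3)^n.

Base case: x_1 = 1, and 2·2^1 + (-3)^1 = 4 − 3 = 1.
Assume x_m = 2·2^m + (-3)^m for some m ≥ 1.
Then x_{m+1} = 2x_m − 5·(-3)^m = 2·(2·2^m + (-3)^m) − 5·(-3)^m = 2·2^{m+1} + 2·(-3)^m − 5·(-3)^m = 2·2^{m+1} − 3·(-3)^m = 2·2^{m+1} + (-3)^{m+1}.
By induction, x_n = 2·2^n + (-3)^n for all n ≥ 1.

x_n = 2·2^n + (-3)^n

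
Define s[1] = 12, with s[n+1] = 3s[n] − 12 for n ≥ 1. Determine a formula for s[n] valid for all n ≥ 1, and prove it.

Claim: s[n] = 2·3^n + 6.

Base case: s[1] = 12, and 2·3^1 + 6 = 6 + 6 = 12.
Assume s[r] = 2·3^r + 6 for some r ≥ 1.
Then s[r+1] = 3s[r] − 12 = 3·(2·3^r + 6) − 12 = 6·3^r + 18 − 12 = 2·3^{r+1} + 6.
This completes the inductive step, so s[n] = 2·3^n + 6 for all n ≥ 1.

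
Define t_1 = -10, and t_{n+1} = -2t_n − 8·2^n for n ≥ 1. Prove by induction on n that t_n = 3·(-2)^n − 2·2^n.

Base case: t_1 = -10, and 3·(-2)^1 − 2·2^1 = -6 − 4 = -10.
Assume t_r = 3·(-2)^r − 2·2^r for some r ≥ 1.
Then t_{r+1} = -2t_r − 8·2^r = -2·(3·(-2)^r − 2·2^r) − 8·2^r = 3·(-2)^{r+1} + 4·2^r − 8·2^r = 3·(-2)^{r+1} − 4·2^r = 3·(-2)^{r+1} − 2·2^{r+1}.
So the formula holds for r+1, and by induction t_n = 3·(-2)^n − 2·2^n for all n ≥ 1.

t_n = 3·(-2)^n − 2·2^n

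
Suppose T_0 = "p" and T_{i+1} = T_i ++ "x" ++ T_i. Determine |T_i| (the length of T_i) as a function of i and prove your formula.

Claim: |T_i| = 2^{i+1} − 1.

Base case: |T_0| = 1, and 2^{0+1} − 1 = 1.
Assume |T_m| = 2^{m+1} − 1.
Then |T_{m+1}| = |T_m| + 1 + |T_m| = 2|T_m| + 1 = 2(2^{m+1} − 1) + 1 = 2^{m+2} − 2 + 1 = 2^{m+2} − 1.
So the formula holds for m+1, and by induction |T_i| = 2^{i+1} − 1 for all i ≥ 0.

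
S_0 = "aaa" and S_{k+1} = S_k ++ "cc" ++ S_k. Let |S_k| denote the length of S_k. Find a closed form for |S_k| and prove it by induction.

Claim: |S_k| = 5·2^k − 2.

Base case: |S_0| = 3, and 5·2^0 − 2 = 3.
Assume |S_j| = 5·2^j − 2.
Then |S_{j+1}| = |S_j| + 2 + |S_j| = 2|S_j| + 2 = 2(5·2^j − 2) + 2 = 5·2^{j+1} − 4 + 2 = 5·2^{j+1} − 2.
Hence |S_k| = 5·2^k − 2 for every k ≥ 0, by induction.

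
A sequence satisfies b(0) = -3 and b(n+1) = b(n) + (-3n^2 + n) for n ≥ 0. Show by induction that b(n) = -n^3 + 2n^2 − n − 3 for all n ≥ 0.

Base case: b(0) = -3, and -0^3 + 2·0^2 − 0 − 3 = -3.
Assume b(j) = -j^3 + 2j^2 − j − 3.
Then b(j+1) = b(j) + (-3j^2 + j) = (-j^3 + 2j^2 − j − 3) + (-3j^2 + j) = -j^3 − j^2 − 3,
and -(j+1)^3 + 2·(j+1)^2 − (j+1) − 3 = -j^3 − j^2 − 3.
This completes the inductive step, so b(n) = -n^3 + 2n^2 − n − 3 for all n ≥ 0.

b(n) = -n^3 + 2n^2 − n − 3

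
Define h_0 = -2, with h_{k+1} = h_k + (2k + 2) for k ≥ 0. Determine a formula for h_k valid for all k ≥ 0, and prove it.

Claim: h_k = k^2 + k − 2.

Base case: h_0 = -2, and 0^2 + 0 − 2 = -2.
Assume h_r = r^2 + r − 2.
Then h_{r+1} = h_r + (2r + 2) = (r^2 + r − 2) + (2r + 2) = r^2 + 3r,
and (r+1)^2 + (r+1) − 2 = r^2 + 3r.
This completes the inductive step, so h_k = k^2 + k − 2 for all k ≥ 0.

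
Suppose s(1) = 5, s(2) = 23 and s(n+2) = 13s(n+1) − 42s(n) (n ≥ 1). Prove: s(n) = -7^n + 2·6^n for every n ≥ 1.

Base cases: s(1) = 5 and -7^1 + 2·6^1 = 5; s(2) = 23 and -7^2 + 2·6^2 = 23.
Assume s(j) = -7^j + 2·6^j for all 1 ≤ j ≤ r, where r ≥ 2.
Then s(r+1) = 13s(r) − 42s(r−1) = 13·(-7^r + 2·6^r) − 42·(-7^{r−1} + 2·6^{r−1}) = -(13·7 − 42)7^{r−1} + 2·(13·6 − 42)6^{r−1} = -49·7^{r−1} + 72·6^{r−1} = -7^{r+1} + 2·6^{r+1}.
Hence s(n) = -7^n + 2·6^n for every n ≥ 1, by strong induction.

s(n) = -7^n + 2·6^n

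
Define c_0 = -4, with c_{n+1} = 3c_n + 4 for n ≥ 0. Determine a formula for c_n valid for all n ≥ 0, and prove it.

Claim: c_n = -2·3^n − 2.

Base case: c_0 = -4, and -2·3^0 − 2 = -2 − 2 = -4.
Assume c_r = -2·3^r − 2 for some r ≥ 0.
Then c_{r+1} = 3c_r + 4 = 3·(-2·3^r − 2) + 4 = -6·3^r − 6 + 4 = -2·3^{r+1} − 2.
Hence c_n = -2·3^n − 2 for every n ≥ 0, by induction.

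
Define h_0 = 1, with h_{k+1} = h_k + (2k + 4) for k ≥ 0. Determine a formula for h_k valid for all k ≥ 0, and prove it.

Claim: h_k = k^2 + 3k + 1.

Base case: h_0 = 1, and 0^2 + 3·0 + 1 = 1.
Assume h_r = r^2 + 3r + 1.
Then h_{r+1} = h_r + (2r + 4) = (r^2 + 3r + 1) + (2r + 4) = r^2 + 5r + 5,
and (r+1)^2 + 3·(r+1) + 1 = r^2 + 5r + 5.
By induction, h_k = k^2 + 3k + 1 for all k ≥ 0.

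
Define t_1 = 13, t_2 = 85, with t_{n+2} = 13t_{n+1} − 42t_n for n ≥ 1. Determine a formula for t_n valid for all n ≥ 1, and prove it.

Claim: t_n = 7^n + 6^n.

Base cases: t_1 = 13 and 7^1 + 6^1 = 13; t_2 = 85 and 7^2 + 6^2 = 85.
Assume t_j = 7^j + 6^j for all 1 ≤ j ≤ k, where k ≥ 2.
Then t_{k+1} = 13t_k − 42t_{k−1} = 13·(7^k + 6^k) − 42·(7^{k−1} + 6^{k−1}) = (13·7 − 42)7^{k−1} + (13·6 − 42)6^{k−1} = 49·7^{k−1} + 36·6^{k−1} = 7^{k+1} + 6^{k+1}.
Hence t_n = 7^n + 6^n for every n ≥ 1, by strong induction.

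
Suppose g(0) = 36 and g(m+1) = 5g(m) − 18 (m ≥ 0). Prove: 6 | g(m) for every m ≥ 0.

Base case: g(0) = 36 = 6·6, so 6 | g(0).
Assume 6 | g(j), so g(j) = 6t for some integer t.
Then g(j+1) = 5g(j) − 18 = 5·(6t) − 18 = 6(5t − 3), so 6 | g(j+1).
So the property holds for j+1, and by induction 6 | g(m) for all m ≥ 0.

6 | g(m)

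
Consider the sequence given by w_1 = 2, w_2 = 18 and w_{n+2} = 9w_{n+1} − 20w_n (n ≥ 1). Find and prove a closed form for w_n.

Claim: w_n = 2·5^n − 2·4^n.

Base cases: w_1 = 2 and 2·5^1 − 2·4^1 = 2; w_2 = 18 and 2·5^2 − 2·4^2 = 18.
Assume w_j = 2·5^j − 2·4^j for all 1 ≤ j ≤ k, where k ≥ 2.
Then w_{k+1} = 9w_k − 20w_{k−1} = 9·(2·5^k − 2·4^k) − 20·(2·5^{k−1} − 2·4^{k−1}) = 2·(9·5 − 20)5^{k−1} − 2·(9·4 − 20)4^{k−1} = 50·5^{k−1} − 32·4^{k−1} = 2·5^{k+1} − 2·4^{k+1}.
By strong induction, w_n = 2·5^n − 2·4^n for all n ≥ 1.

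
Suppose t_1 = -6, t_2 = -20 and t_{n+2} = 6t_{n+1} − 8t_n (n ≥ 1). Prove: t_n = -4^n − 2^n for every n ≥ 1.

Base cases: t_1 = -6 and -4^1 − 2^1 = -6; t_2 = -20 and -4^2 − 2^2 = -20.
Assume t_i = -4^i − 2^i for all 1 ≤ i ≤ j, where j ≥ 2.
Then t_{j+1} = 6t_j − 8t_{j−1} = 6·(-4^j − 2^j) − 8·(-4^{j−1} − 2^{j−1}) = -(6·4 − 8)4^{j−1} − (6·2 − 8)2^{j−1} = -16·4^{j−1} − 4·2^{j−1} = -4^{j+1} − 2^{j+1}.
So the formula holds for j+1, and by strong induction t_n = -4^n − 2^n for all n ≥ 1.

t_n = -4^n − 2^n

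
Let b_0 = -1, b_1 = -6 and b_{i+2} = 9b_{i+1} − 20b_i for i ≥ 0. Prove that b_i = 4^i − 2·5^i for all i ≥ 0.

Base cases: b_0 = -1 and 4^0 − 2·5^0 = -1; b_1 = -6 and 4^1 − 2·5^1 = -6.
Assume b_j = 4^j − 2·5^j for all 0 ≤ j ≤ r, where r ≥ 1.
Then b_{r+1} = 9b_r − 20b_{r−1} = 9·(4^r − 2·5^r) − 20·(4^{r−1} − 2·5^{r−1}) = (9·4 − 20)4^{r−1} − 2·(9·5 − 20)5^{r−1} = 16·4^{r−1} − 50·5^{r−1} = 4^{r+1} − 2·5^{r+1}.
By strong induction, b_i = 4^i − 2·5^i for all i ≥ 0.

b_i = 4^i − 2·5^i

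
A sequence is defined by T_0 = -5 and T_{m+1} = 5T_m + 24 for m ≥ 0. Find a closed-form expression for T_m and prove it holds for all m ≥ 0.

Claim: T_m = 5^m − 6.

Base case: T_0 = -5, and 5^0 − 6 = 1 − 6 = -5.
Assume T_r = 5^r − 6 for some r ≥ 0.
Then T_{r+1} = 5T_r + 24 = 5·(5^r − 6) + 24 = 5^{r+1} − 30 + 24 = 5^{r+1} − 6.
This completes the inductive step, so T_m = 5^m − 6 for all m ≥ 0.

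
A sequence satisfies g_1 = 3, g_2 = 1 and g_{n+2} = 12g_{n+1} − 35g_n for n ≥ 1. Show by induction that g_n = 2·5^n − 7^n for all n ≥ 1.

Base cases: g_1 = 3 and 2·5^1 − 7^1 = 3; g_2 = 1 and 2·5^2 − 7^2 = 1.
Assume g_j = 2·5^j − 7^j for all 1 ≤ j ≤ m, where m ≥ 2.
Then g_{m+1} = 12g_m − 35g_{m−1} = 12·(2·5^m − 7^m) − 35·(2·5^{m−1} − 7^{m−1}) = 2·(12·5 − 35)5^{m−1} − (12·7 − 35)7^{m−1} = 50·5^{m−1} − 49·7^{m−1} = 2·5^{m+1} − 7^{m+1}.
So the formula holds for m+1, and by strong induction g_n = 2·5^n − 7^n for all n ≥ 1.

g_n = 2·5^n − 7^n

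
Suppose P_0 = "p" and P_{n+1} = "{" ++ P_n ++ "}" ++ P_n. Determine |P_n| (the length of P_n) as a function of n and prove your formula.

Claim: |P_n| = 3·2^n − 2.

Base case: |P_0| = 1, and 3·2^0 − 2 = 1.
Assume |P_m| = 3·2^m − 2.
Then |P_{m+1}| = 1 + |P_m| + 1 + |P_m| = 2|P_m| + 2 = 2(3·2^m − 2) + 2 = 3·2^{m+1} − 4 + 2 = 3·2^{m+1} − 2.
So the formula holds for m+1, and by induction |P_n| = 3·2^n − 2 for all n ≥ 0.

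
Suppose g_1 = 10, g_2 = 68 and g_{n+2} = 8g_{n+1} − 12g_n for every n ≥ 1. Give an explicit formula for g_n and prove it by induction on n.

Claim: g_n = -2^n + 2·6^n.

Base cases: g_1 = 10 and -2^1 + 2·6^1 = 10; g_2 = 68 and -2^2 + 2·6^2 = 68.
Assume g_i = -2^i + 2·6^i for all 1 ≤ i ≤ j, where j ≥ 2.
Then g_{j+1} = 8g_j − 12g_{j−1} = 8·(-2^j + 2·6^j) − 12·(-2^{j−1} + 2·6^{j−1}) = -(8·2 − 12)2^{j−1} + 2·(8·6 − 12)6^{j−1} = -4·2^{j−1} + 72·6^{j−1} = -2^{j+1} + 2·6^{j+1}.
Hence g_n = -2^n + 2·6^n for every n ≥ 1, by strong induction.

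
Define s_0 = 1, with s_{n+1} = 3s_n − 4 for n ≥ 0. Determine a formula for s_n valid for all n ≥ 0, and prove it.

Claim: s_n = -3^n + 2.

Base case: s_0 = 1, and -3^0 + 2 = -1 + 2 = 1.
Assume s_r = -3^r + 2 for some r ≥ 0.
Then s_{r+1} = 3s_r − 4 = 3·(-3^r + 2) − 4 = -3^{r+1} + 6 − 4 = -3^{r+1} + 2.
By induction, s_n = -3^n + 2 for all n ≥ 0.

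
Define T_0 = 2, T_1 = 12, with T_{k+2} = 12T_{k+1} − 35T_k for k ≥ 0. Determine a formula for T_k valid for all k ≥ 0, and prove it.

Claim: T_k = 5^k + 7^k.

Base cases: T_0 = 2 and 5^0 + 7^0 = 2; T_1 = 12 and 5^1 + 7^1 = 12.
Assume T_j = 5^j + 7^j for all 0 ≤ j ≤ r, where r ≥ 1.
Then T_{r+1} = 12T_r − 35T_{r−1} = 12·(5^r + 7^r) − 35·(5^{r−1} + 7^{r−1}) = (12·5 − 35)5^{r−1} + (12·7 − 35)7^{r−1} = 25·5^{r−1} + 49·7^{r−1} = 5^{r+1} + 7^{r+1}.
So the formula holds for r+1, and by strong induction T_k = 5^k + 7^k for all k ≥ 0.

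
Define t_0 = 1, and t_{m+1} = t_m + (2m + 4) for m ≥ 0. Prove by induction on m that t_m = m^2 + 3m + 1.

Base case: t_0 = 1, and 0^2 + 3·0 + 1 = 1.
Assume t_k = k^2 + 3k + 1.
Then t_{k+1} = t_k + (2k + 4) = (k^2 + 3k + 1) + (2k + 4) = k^2 + 5k + 5,
and (k+1)^2 + 3·(k+1) + 1 = k^2 + 5k + 5.
This completes the inductive step, so t_m = m^2 + 3m + 1 for all m ≥ 0.

t_m = m^2 + 3m + 1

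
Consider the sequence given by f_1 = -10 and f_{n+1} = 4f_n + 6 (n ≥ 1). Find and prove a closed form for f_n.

Claim: f_n = -2·4^n − 2.

Base case: f_1 = -10, and -2·4^1 − 2 = -8 − 2 = -10.
Assume f_m = -2·4^m − 2 for some m ≥ 1.
Then f_{m+1} = 4f_m + 6 = 4·(-2·4^m − 2) + 6 = -8·4^m − 8 + 6 = -2·4^{m+1} − 2.
So the formula holds for m+1, and by induction f_n = -2·4^n − 2 for all n ≥ 1.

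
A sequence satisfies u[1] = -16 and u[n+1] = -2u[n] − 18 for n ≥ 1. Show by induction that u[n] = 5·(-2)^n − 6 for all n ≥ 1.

Base case: u[1] = -16, and 5·(-2)^1 − 6 = -10 − 6 = -16.
Assume u[m] = 5·(-2)^m − 6 for some m ≥ 1.
Then u[m+1] = -2u[m] − 18 = -2·(5·(-2)^m − 6) − 18 = -10·(-2)^m + 12 − 18 = 5·(-2)^{m+1} − 6.
So the formula holds for m+1, and by induction u[n] = 5·(-2)^n − 6 for all n ≥ 1.

u[n] = 5·(-2)^n − 6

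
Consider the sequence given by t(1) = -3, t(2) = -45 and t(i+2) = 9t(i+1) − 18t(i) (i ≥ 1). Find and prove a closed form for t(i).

Claim: t(i) = 3·3^i − 2·6^i.

Base cases: t(1) = -3 and 3·3^1 − 2·6^1 = -3; t(2) = -45 and 3·3^2 − 2·6^2 = -45.
Assume t(j) = 3·3^j − 2·6^j for all 1 ≤ j ≤ k, where k ≥ 2.
Then t(k+1) = 9t(k) − 18t(k−1) = 9·(3·3^k − 2·6^k) − 18·(3·3^{k−1} − 2·6^{k−1}) = 3·(9·3 − 18)3^{k−1} − 2·(9·6 − 18)6^{k−1} = 27·3^{k−1} − 72·6^{k−1} = 3·3^{k+1} − 2·6^{k+1}.
By strong induction, t(i) = 3·3^i − 2·6^i for all i ≥ 1.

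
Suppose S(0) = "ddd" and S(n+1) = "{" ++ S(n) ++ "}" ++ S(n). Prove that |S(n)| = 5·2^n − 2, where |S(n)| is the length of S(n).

Base case: |S(0)| = 3, and 5·2^0 − 2 = 3.
Assume |S(j)| = 5·2^j − 2.
Then |S(j+1)| = 1 + |S(j)| + 1 + |S(j)| = 2|S(j)| + 2 = 2(5·2^j − 2) + 2 = 5·2^{j+1} − 4 + 2 = 5·2^{j+1} − 2.
This completes the inductive step, so |S(n)| = 5·2^n − 2 for all n ≥ 0.

|S(n)| = 5·2^n − 2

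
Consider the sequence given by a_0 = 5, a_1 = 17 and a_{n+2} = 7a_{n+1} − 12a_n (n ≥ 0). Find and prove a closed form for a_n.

Claim: a_n = 3·3^n + 2·4^n.

Base cases: a_0 = 5 and 3·3^0 + 2·4^0 = 5; a_1 = 17 and 3·3^1 + 2·4^1 = 17.
Assume a_j = 3·3^j + 2·4^j for all 0 ≤ j ≤ k, where k ≥ 1.
Then a_{k+1} = 7a_k − 12a_{k−1} = 7·(3·3^k + 2·4^k) − 12·(3·3^{k−1} + 2·4^{k−1}) = 3·(7·3 − 12)3^{k−1} + 2·(7·4 − 12)4^{k−1} = 27·3^{k−1} + 32·4^{k−1} = 3·3^{k+1} + 2·4^{k+1}.
So the formula holds for k+1, and by strong induction a_n = 3·3^n + 2·4^n for all n ≥ 0.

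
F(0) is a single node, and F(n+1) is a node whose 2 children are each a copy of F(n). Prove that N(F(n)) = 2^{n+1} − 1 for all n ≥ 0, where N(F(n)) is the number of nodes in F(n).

Base case: N(F(0)) = 1, and 2^{0+1} − 1 = 1.
Assume N(F(j)) = 2^{j+1} − 1.
Then N(F(j+1)) = 1 + 2N(F(j)) = 1 + 2(2^{j+1} − 1) = 2^{j+2} − 2 + 1 = 2^{j+2} − 1.
Hence N(F(n)) = 2^{n+1} − 1 for every n ≥ 0, by induction.

N(F(n)) = 2^{n+1} − 1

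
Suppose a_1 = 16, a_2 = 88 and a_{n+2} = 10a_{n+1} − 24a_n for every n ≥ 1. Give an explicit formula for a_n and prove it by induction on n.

Claim: a_n = 4^n + 2·6^n.

Base cases: a_1 = 16 and 4^1 + 2·6^1 = 16; a_2 = 88 and 4^2 + 2·6^2 = 88.
Assume a_j = 4^j + 2·6^j for all 1 ≤ j ≤ k, where k ≥ 2.
Then a_{k+1} = 10a_k − 24a_{k−1} = 10·(4^k + 2·6^k) − 24·(4^{k−1} + 2·6^{k−1}) = (10·4 − 24)4^{k−1} + 2·(10·6 − 24)6^{k−1} = 16·4^{k−1} + 72·6^{k−1} = 4^{k+1} + 2·6^{k+1}.
By strong induction, a_n = 4^n + 2·6^n for all n ≥ 1.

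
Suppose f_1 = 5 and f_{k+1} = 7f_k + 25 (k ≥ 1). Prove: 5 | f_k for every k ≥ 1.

Base case: f_1 = 5 = 5·1, so 5 | f_1.
Assume 5 | f_j, so f_j = 5t for some integer t.
Then f_{j+1} = 7f_j + 25 = 7·(5t) + 25 = 5(7t + 5), so 5 | f_{j+1}.
By induction, 5 | f_k for all k ≥ 1.

5 | f_k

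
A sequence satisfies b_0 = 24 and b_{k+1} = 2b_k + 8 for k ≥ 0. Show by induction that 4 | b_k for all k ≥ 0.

Base case: b_0 = 24 = 4·6, so 4 | b_0.
Assume 4 | b_j, so b_j = 4t for some integer t.
Then b_{j+1} = 2b_j + 8 = 2·(4t) + 8 = 4(2t + 2), so 4 | b_{j+1}.
By induction, 4 | b_k for all k ≥ 0.

4 | b_k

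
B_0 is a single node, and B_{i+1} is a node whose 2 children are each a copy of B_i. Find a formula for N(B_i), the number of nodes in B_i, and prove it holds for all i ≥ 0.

Claim: N(B_i) = 2^{i+1} − 1.

Base case: N(B_0) = 1, and 2^{0+1} − 1 = 1.
Assume N(B_k) = 2^{k+1} − 1.
Then N(B_{k+1}) = 1 + 2N(B_k) = 1 + 2(2^{k+1} − 1) = 2^{k+2} − 2 + 1 = 2^{k+2} − 1.
This completes the inductive step, so N(B_i) = 2^{i+1} − 1 for all i ≥ 0.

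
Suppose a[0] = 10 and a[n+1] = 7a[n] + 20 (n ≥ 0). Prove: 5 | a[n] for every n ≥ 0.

Base case: a[0] = 10 = 5·2, so 5 | a[0].
Assume 5 | a[r], so a[r] = 5t for some integer t.
Then a[r+1] = 7a[r] + 20 = 7·(5t) + 20 = 5(7t + 4), so 5 | a[r+1].
Hence 5 | a[n] for every n ≥ 0, by induction.

5 | a[n]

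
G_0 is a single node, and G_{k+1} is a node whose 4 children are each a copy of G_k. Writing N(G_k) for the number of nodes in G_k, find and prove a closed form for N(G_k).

Claim: N(G_k) = (4^{k+1} − 1)/3.

Base case: N(G_0) = 1, and (4^{0+1} − 1)/3 = 1.
Assume N(G_m) = (4^{m+1} − 1)/3.
Then N(G_{m+1}) = 1 + 4N(G_m) = 1 + 4·(4^{m+1} − 1)/3 = 1 + (4^{m+2} − 4)/3 = (3 + 4^{m+2} − 4)/3 = (4^{m+2} − 1)/3.
So the formula holds for m+1, and by induction N(G_k) = (4^{k+1} − 1)/3 for all k ≥ 0.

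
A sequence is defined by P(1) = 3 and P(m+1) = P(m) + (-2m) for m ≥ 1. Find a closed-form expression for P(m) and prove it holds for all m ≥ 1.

Claim: P(m) = -m^2 + m + 3.

Base case: P(1) = 3, and -1^2 + 1 + 3 = 3.
Assume P(j) = -j^2 + j + 3.
Then P(j+1) = P(j) + (-2j) = (-j^2 + j + 3) + (-2j) = -j^2 − j + 3,
and -(j+1)^2 + (j+1) + 3 = -j^2 − j + 3.
This completes the inductive step, so P(m) = -m^2 + m + 3 for all m ≥ 1.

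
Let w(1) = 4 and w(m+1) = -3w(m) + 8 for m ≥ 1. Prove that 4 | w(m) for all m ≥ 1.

Base case: w(1) = 4 = 4·1, so 4 | w(1).
Assume 4 | w(r), so w(r) = 4t for some integer t.
Then w(r+1) = -3w(r) + 8 = -3·(4t) + 8 = 4(-3t + 2), so 4 | w(r+1).
So the property holds for r+1, and by induction 4 | w(m) for all m ≥ 1.

4 | w(m)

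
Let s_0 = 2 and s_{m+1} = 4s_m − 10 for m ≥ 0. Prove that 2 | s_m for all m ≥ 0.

Base case: s_0 = 2 = 2·1, so 2 | s_0.
Assume 2 | s_j, so s_j = 2t for some integer t.
Then s_{j+1} = 4s_j − 10 = 4·(2t) − 10 = 2(4t − 5), so 2 | s_{j+1}.
This completes the inductive step, so 2 | s_m for all m ≥ 0.

2 | s_m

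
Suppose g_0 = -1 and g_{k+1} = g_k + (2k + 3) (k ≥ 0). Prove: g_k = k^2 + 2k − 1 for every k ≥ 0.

Base case: g_0 = -1, and 0^2 + 2·0 − 1 = -1.
Assume g_r = r^2 + 2r − 1.
Then g_{r+1} = g_r + (2r + 3) = (r^2 + 2r − 1) + (2r + 3) = r^2 + 4r + 2,
and (r+1)^2 + 2·(r+1) − 1 = r^2 + 4r + 2.
This completes the inductive step, so g_k = k^2 + 2k − 1 for all k ≥ 0.

g_k = k^2 + 2k − 1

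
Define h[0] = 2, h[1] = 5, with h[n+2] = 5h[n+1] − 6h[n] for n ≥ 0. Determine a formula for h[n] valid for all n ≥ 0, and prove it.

Claim: h[n] = 3^n + 2^n.

Base cases: h[0] = 2 and 3^0 + 2^0 = 2; h[1] = 5 and 3^1 + 2^1 = 5.
Assume h[j] = 3^j + 2^j for all 0 ≤ j ≤ m, where m ≥ 1.
Then h[m+1] = 5h[m] − 6h[m−1] = 5·(3^m + 2^m) − 6·(3^{m−1} + 2^{m−1}) = (5·3 − 6)3^{m−1} + (5·2 − 6)2^{m−1} = 9·3^{m−1} + 4·2^{m−1} = 3^{m+1} + 2^{m+1}.
This completes the inductive step, so h[n] = 3^n + 2^n for all n ≥ 0.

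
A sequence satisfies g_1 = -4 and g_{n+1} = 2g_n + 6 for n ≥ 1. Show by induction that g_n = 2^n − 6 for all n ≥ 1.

Base case: g_1 = -4, and 2^1 − 6 = 2 − 6 = -4.
Assume g_r = 2^r − 6 for some r ≥ 1.
Then g_{r+1} = 2g_r + 6 = 2·(2^r − 6) + 6 = 2^{r+1} − 12 + 6 = 2^{r+1} − 6.
This completes the inductive step, so g_n = 2^n − 6 for all n ≥ 1.

g_n = 2^n − 6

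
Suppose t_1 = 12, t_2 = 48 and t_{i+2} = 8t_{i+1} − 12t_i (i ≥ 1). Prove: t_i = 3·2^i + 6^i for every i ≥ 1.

Base cases: t_1 = 12 and 3·2^1 + 6^1 = 12; t_2 = 48 and 3·2^2 + 6^2 = 48.
Assume t_j = 3·2^j + 6^j for all 1 ≤ j ≤ m, where m ≥ 2.
Then t_{m+1} = 8t_m − 12t_{m−1} = 8·(3·2^m + 6^m) − 12·(3·2^{m−1} + 6^{m−1}) = 3·(8·2 − 12)2^{m−1} + (8·6 − 12)6^{m−1} = 12·2^{m−1} + 36·6^{m−1} = 3·2^{m+1} + 6^{m+1}.
By strong induction, t_i = 3·2^i + 6^i for all i ≥ 1.

t_i = 3·2^i + 6^i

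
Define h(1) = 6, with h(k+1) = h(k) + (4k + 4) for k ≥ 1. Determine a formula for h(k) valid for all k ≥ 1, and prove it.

Claim: h(k) = 2k^2 + 2k + 2.

Base case: h(1) = 6, and 2·1^2 + 2·1 + 2 = 6.
Assume h(r) = 2r^2 + 2r + 2.
Then h(r+1) = h(r) + (4r + 4) = (2r^2 + 2r + 2) + (4r + 4) = 2r^2 + 6r + 6,
and 2·(r+1)^2 + 2·(r+1) + 2 = 2r^2 + 6r + 6.
Hence h(k) = 2k^2 + 2k + 2 for every k ≥ 1, by induction.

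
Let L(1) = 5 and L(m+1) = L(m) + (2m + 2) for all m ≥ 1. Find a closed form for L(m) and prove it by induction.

Claim: L(m) = m^2 + m + 3.

Base case: L(1) = 5, and 1^2 + 1 + 3 = 5.
Assume L(j) = j^2 + j + 3.
Then L(j+1) = L(j) + (2j + 2) = (j^2 + j + 3) + (2j + 2) = j^2 + 3j + 5,
and (j+1)^2 + (j+1) + 3 = j^2 + 3j + 5.
This completes the inductive step, so L(m) = m^2 + m + 3 for all m ≥ 1.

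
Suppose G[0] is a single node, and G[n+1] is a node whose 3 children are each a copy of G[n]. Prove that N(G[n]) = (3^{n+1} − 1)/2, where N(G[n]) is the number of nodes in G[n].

Base case: N(G[0]) = 1, and (3^{0+1} − 1)/2 = 1.
Assume N(G[r]) = (3^{r+1} − 1)/2.
Then N(G[r+1]) = 1 + 3N(G[r]) = 1 + 3·(3^{r+1} − 1)/2 = 1 + (3^{r+2} − 3)/2 = (2 + 3^{r+2} − 3)/2 = (3^{r+2} − 1)/2.
Hence N(G[n]) = (3^{n+1} − 1)/2 for every n ≥ 0, by induction.

N(G[n]) = (3^{n+1} − 1)/2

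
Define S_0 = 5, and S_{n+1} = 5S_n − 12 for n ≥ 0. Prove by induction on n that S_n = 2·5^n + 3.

Base case: S_0 = 5, and 2·5^0 + 3 = 2 + 3 = 5.
Assume S_k = 2·5^k + 3 for some k ≥ 0.
Then S_{k+1} = 5S_k − 12 = 5·(2·5^k + 3) − 12 = 10·5^k + 15 − 12 = 2·5^{k+1} + 3.
Hence S_n = 2·5^n + 3 for every n ≥ 0, by induction.

S_n = 2·5^n + 3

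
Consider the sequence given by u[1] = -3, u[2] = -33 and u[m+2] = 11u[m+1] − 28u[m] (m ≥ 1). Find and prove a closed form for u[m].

Claim: u[m] = 4^m − 7^m.

Base cases: u[1] = -3 and 4^1 − 7^1 = -3; u[2] = -33 and 4^2 − 7^2 = -33.
Assume u[j] = 4^j − 7^j for all 1 ≤ j ≤ r, where r ≥ 2.
Then u[r+1] = 11u[r] − 28u[r−1] = 11·(4^r − 7^r) − 28·(4^{r−1} − 7^{r−1}) = (11·4 − 28)4^{r−1} − (11·7 − 28)7^{r−1} = 16·4^{r−1} − 49·7^{r−1} = 4^{r+1} − 7^{r+1}.
Hence u[m] = 4^m − 7^m for every m ≥ 1, by strong induction.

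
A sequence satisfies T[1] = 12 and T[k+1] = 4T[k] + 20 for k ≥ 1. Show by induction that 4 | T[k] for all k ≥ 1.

Base case: T[1] = 12 = 4·3, so 4 | T[1].
Assume 4 | T[m], so T[m] = 4t for some integer t.
Then T[m+1] = 4T[m] + 20 = 4·(4t) + 20 = 4(4t + 5), so 4 | T[m+1].
By induction, 4 | T[k] for all k ≥ 1.

4 | T[k]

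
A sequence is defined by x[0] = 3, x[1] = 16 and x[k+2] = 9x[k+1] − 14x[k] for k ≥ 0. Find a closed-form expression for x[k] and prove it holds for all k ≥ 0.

Claim: x[k] = 2·7^k + 2^k.

Base cases: x[0] = 3 and 2·7^0 + 2^0 = 3; x[1] = 16 and 2·7^1 + 2^1 = 16.
Assume x[i] = 2·7^i + 2^i for all 0 ≤ i ≤ j, where j ≥ 1.
Then x[j+1] = 9x[j] − 14x[j−1] = 9·(2·7^j + 2^j) − 14·(2·7^{j−1} + 2^{j−1}) = 2·(9·7 − 14)7^{j−1} + (9·2 − 14)2^{j−1} = 98·7^{j−1} + 4·2^{j−1} = 2·7^{j+1} + 2^{j+1}.
Hence x[k] = 2·7^k + 2^k for every k ≥ 0, by strong induction.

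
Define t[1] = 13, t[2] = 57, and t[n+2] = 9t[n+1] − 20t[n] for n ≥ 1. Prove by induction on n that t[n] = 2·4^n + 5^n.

Base cases: t[1] = 13 and 2·4^1 + 5^1 = 13; t[2] = 57 and 2·4^2 + 5^2 = 57.
Assume t[j] = 2·4^j + 5^j for all 1 ≤ j ≤ m, where m ≥ 2.
Then t[m+1] = 9t[m] − 20t[m−1] = 9·(2·4^m + 5^m) − 20·(2·4^{m−1} + 5^{m−1}) = 2·(9·4 − 20)4^{m−1} + (9·5 − 20)5^{m−1} = 32·4^{m−1} + 25·5^{m−1} = 2·4^{m+1} + 5^{m+1}.
By strong induction, t[n] = 2·4^n + 5^n for all n ≥ 1.

t[n] = 2·4^n + 5^n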